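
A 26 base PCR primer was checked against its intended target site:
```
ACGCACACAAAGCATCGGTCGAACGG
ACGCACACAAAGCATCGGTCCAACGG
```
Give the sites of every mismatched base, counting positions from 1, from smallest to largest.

Differences at site 21 (G→C).

21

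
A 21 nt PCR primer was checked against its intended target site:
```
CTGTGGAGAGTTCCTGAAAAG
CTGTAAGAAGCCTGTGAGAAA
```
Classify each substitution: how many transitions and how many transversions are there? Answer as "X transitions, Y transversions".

9 transitions, 1 transversion

Transitions (purine↔purine or pyrimidine↔pyrimidine): 5 G→A, 6 G→A, 7 A→G, 8 G→A, 11 T→C, 12 T→C, 13 C→T, 18 A→G, 21 G→A.
Transversions (purine↔pyrimidine): 14 C→G.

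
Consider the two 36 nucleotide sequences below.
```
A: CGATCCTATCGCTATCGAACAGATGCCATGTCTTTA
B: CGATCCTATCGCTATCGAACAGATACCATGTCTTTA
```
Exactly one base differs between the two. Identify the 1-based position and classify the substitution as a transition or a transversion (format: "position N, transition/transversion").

The sequences differ only at position 25: G→A (purine→purine), a transition.

position 25, transition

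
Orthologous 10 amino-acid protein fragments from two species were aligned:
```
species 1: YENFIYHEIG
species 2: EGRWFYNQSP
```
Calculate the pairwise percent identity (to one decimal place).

9 positions differ (1, 2, 3, 4, 5, 7, 8, 9, 10), so 1 of 10 match: 1/10 = 10%.

10.0%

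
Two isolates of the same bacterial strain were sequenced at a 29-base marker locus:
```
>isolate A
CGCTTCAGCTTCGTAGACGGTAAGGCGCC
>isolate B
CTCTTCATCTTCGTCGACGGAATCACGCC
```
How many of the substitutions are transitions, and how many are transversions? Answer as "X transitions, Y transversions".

1 transition, 6 transversions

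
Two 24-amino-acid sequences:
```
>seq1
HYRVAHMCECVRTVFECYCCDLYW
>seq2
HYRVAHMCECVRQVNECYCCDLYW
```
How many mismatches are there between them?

2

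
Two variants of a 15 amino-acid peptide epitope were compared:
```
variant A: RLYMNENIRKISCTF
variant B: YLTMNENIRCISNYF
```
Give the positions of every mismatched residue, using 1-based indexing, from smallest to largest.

Scanning 1-based: 1: R/Y; 3: Y/T; 10: K/C; 13: C/N; 14: T/Y.

1, 3, 10, 13, 14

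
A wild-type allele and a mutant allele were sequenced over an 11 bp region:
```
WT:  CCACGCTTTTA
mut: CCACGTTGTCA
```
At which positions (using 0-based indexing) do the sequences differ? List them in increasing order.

Differences at position 5 (C→T), position 7 (T→G), position 9 (T→C).

5, 7, 9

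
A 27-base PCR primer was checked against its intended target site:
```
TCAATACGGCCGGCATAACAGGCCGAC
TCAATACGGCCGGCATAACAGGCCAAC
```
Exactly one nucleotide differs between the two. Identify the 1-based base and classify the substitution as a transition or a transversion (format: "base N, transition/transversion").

Base 25 changes G→A. G is a purine and A is a purine, so this is a transition.

base 25, transition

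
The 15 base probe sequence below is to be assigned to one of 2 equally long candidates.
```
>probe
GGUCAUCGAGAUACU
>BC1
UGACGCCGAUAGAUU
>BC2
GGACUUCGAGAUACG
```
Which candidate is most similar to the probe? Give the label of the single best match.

Hamming distances to probe — BC1: 7; BC2: 3.
Smallest is BC2 with 3 mismatches.

BC2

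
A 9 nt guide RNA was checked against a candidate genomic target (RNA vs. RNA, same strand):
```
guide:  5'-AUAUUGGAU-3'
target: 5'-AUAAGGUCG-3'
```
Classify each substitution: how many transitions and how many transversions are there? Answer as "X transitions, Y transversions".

0 transitions, 5 transversions

Transitions (purine↔purine or pyrimidine↔pyrimidine): none.
Transversions (purine↔pyrimidine): 4 U→A, 5 U→G, 7 G→U, 8 A→C, 9 U→G.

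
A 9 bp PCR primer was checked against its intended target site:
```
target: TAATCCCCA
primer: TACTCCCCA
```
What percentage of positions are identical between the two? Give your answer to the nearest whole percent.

89%

Mismatch at position 3 (1-based): 1 of 9.
Identical positions: 8/9 = 88.89% → 89%.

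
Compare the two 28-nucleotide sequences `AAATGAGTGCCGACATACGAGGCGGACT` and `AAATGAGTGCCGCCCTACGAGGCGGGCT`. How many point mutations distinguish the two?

3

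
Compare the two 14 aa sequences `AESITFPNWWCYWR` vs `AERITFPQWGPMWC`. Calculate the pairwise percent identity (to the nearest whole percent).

57%

Mismatches at positions 3, 8, 10, 11, 12, 14 (1-based): 6 of 14.
Identical positions: 8/14 = 57.14% → 57%.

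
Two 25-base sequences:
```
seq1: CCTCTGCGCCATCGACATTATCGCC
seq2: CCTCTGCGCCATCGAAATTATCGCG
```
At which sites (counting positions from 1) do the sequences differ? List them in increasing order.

16, 25

Differences at site 16 (C→A), site 25 (C→G).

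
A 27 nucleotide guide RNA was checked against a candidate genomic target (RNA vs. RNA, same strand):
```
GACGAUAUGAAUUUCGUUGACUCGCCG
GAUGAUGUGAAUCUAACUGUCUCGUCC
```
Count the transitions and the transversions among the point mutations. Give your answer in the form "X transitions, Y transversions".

Mismatches (1-based):
position 3: C→U (pyrimidine→pyrimidine, transition)
position 7: A→G (purine→purine, transition)
position 13: U→C (pyrimidine→pyrimidine, transition)
position 15: C→A (pyrimidine→purine, transversion)
position 16: G→A (purine→purine, transition)
position 17: U→C (pyrimidine→pyrimidine, transition)
position 20: A→U (purine→pyrimidine, transversion)
position 25: C→U (pyrimidine→pyrimidine, transition)
position 27: G→C (purine→pyrimidine, transversion)

6 transitions, 3 transversions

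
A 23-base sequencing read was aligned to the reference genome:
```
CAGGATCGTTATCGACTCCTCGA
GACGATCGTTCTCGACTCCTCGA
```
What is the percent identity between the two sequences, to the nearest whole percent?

87%

3 positions differ (1, 3, 11), so 20 of 23 match: 20/23 = 86.96%.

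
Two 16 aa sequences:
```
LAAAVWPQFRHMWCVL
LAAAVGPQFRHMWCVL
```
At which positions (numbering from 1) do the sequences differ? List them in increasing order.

Scanning 1-based: 6: W/G.

6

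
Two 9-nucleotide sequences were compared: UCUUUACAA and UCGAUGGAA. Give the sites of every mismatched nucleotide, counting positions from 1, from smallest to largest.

3, 4, 6, 7

Differences at site 3 (U→G), site 4 (U→A), site 6 (A→G), site 7 (C→G).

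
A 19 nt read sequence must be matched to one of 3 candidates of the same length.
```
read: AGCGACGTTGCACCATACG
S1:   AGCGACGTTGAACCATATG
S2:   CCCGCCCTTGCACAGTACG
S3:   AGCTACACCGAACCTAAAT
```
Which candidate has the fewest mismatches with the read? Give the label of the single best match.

S1

Hamming distances to read — S1: 2; S2: 6; S3: 9.
Smallest is S1 with 2 mismatches.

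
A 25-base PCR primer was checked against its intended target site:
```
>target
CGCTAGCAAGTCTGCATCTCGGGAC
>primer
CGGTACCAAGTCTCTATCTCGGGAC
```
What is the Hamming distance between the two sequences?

4

The sequences differ at positions 3, 6, 14, 15 (1-based) — 4 in total.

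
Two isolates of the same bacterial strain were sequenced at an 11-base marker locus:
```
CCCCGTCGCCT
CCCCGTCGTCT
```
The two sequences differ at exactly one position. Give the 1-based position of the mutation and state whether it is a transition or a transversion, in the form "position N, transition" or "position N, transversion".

Position 9 changes C→T. C is a pyrimidine and T is a pyrimidine, so this is a transition.

position 9, transition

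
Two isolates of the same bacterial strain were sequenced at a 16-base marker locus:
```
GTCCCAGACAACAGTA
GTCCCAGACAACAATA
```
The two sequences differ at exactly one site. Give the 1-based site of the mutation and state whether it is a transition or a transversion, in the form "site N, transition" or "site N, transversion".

site 14, transition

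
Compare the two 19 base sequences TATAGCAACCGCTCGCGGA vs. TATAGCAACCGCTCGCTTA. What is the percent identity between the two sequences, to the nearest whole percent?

2 positions differ (17, 18), so 17 of 19 match: 17/19 = 89.47%.

89%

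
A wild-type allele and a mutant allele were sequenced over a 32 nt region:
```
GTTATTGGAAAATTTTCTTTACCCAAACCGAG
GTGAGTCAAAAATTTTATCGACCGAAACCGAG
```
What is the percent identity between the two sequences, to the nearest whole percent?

Mismatches at positions 3, 5, 7, 8, 17, 19, 20, 24 (1-based): 8 of 32.
Identical positions: 24/32 = 75% → 75%.

75%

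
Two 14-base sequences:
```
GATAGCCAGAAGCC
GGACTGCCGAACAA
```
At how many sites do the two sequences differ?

The sequences differ at sites 2, 3, 4, 5, 6, 8, 12, 13, 14 (1-based) — 9 in total.

9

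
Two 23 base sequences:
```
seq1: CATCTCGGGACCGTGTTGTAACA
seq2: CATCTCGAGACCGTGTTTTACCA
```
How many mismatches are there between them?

3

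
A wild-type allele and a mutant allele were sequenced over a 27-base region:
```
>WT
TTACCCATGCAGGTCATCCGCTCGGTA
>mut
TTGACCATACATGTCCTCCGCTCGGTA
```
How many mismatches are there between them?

5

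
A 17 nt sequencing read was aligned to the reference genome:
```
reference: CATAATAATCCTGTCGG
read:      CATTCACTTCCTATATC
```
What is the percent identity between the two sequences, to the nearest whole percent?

Mismatches at positions 4, 5, 6, 7, 8, 13, 15, 16, 17 (1-based): 9 of 17.
Identical positions: 8/17 = 47.06% → 47%.

47%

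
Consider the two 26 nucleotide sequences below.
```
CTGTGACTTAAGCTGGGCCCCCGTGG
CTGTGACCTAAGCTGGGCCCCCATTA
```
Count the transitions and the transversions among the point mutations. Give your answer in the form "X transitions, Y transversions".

3 transitions, 1 transversion

Mismatches (1-based):
base 8: T→C (pyrimidine→pyrimidine, transition)
base 23: G→A (purine→purine, transition)
base 25: G→T (purine→pyrimidine, transversion)
base 26: G→A (purine→purine, transition)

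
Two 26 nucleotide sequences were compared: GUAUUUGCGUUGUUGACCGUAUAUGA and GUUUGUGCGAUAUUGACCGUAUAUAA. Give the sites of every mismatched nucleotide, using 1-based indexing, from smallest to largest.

3, 5, 10, 12, 25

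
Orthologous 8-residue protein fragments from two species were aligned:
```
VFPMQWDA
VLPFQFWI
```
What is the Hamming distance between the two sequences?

5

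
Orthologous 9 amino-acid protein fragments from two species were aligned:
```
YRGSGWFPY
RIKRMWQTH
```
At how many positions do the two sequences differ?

Comparing position by position, 8 positions differ: 1 (Y/R), 2 (R/I), 3 (G/K), 4 (S/R), 5 (G/M), 7 (F/Q), 8 (P/T), 9 (Y/H).

8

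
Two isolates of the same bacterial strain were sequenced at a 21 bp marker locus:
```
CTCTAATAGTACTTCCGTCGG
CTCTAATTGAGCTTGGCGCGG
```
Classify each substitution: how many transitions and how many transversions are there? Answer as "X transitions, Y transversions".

1 transition, 6 transversions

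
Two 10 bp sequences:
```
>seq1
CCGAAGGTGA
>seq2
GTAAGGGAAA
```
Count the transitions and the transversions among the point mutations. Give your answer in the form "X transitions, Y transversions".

Mismatches (1-based):
base 1: C→G (pyrimidine→purine, transversion)
base 2: C→T (pyrimidine→pyrimidine, transition)
base 3: G→A (purine→purine, transition)
base 5: A→G (purine→purine, transition)
base 8: T→A (pyrimidine→purine, transversion)
base 9: G→A (purine→purine, transition)

4 transitions, 2 transversions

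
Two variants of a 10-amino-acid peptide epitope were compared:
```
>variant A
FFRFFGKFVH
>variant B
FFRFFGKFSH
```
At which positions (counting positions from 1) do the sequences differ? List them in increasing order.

9

Scanning 1-based: 9: V/S.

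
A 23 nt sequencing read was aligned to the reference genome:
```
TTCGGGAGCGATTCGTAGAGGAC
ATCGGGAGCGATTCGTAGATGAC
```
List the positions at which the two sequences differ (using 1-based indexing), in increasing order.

Scanning 1-based: 1: T/A; 20: G/T.

1, 20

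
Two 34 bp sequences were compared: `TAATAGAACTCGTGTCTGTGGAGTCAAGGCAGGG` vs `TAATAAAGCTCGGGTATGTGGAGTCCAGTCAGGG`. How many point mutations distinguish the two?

6

The sequences differ at bases 6, 8, 13, 16, 26, 29 (1-based) — 6 in total.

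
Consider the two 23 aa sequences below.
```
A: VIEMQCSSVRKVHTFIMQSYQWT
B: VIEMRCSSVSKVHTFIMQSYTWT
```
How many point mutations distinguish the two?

Mismatches (1-based): position 5: Q→R; position 10: R→S; position 21: Q→T.

3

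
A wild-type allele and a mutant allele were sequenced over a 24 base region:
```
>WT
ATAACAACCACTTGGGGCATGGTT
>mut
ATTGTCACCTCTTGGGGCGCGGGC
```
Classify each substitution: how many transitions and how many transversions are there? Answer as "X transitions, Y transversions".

Mismatches (1-based):
base 3: A→T (purine→pyrimidine, transversion)
base 4: A→G (purine→purine, transition)
base 5: C→T (pyrimidine→pyrimidine, transition)
base 6: A→C (purine→pyrimidine, transversion)
base 10: A→T (purine→pyrimidine, transversion)
base 19: A→G (purine→purine, transition)
base 20: T→C (pyrimidine→pyrimidine, transition)
base 23: T→G (pyrimidine→purine, transversion)
base 24: T→C (pyrimidine→pyrimidine, transition)

5 transitions, 4 transversions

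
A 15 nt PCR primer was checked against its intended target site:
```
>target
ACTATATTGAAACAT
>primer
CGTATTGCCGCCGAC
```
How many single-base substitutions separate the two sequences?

11

The sequences differ at bases 1, 2, 6, 7, 8, 9, 10, 11, 12, 13, 15 (1-based) — 11 in total.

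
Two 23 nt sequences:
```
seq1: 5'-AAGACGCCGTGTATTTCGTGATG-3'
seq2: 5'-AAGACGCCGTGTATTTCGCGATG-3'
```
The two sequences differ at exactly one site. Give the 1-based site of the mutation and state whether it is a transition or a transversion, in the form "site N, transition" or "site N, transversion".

site 19, transition

The sequences differ only at site 19: T→C (pyrimidine→pyrimidine), a transition.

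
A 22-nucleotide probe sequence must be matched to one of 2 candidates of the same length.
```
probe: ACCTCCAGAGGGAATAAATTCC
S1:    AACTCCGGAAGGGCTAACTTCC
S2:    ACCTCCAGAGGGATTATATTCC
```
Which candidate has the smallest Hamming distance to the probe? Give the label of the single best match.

S2

S1 differs at 6 positions; S2 differs at 2 positions. The closest is S2.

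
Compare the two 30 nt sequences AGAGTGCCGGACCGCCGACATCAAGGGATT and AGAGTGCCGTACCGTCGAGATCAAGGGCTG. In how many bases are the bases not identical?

5

The sequences differ at bases 10, 15, 19, 28, 30 (1-based) — 5 in total.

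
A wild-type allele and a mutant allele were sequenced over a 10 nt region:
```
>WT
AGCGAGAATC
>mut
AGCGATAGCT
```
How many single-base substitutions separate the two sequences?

4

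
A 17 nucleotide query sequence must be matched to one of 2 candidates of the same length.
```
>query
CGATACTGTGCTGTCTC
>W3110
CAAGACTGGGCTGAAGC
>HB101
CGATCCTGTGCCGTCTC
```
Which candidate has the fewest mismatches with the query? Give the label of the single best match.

Hamming distances to query — W3110: 6; HB101: 2.
Smallest is HB101 with 2 mismatches.

HB101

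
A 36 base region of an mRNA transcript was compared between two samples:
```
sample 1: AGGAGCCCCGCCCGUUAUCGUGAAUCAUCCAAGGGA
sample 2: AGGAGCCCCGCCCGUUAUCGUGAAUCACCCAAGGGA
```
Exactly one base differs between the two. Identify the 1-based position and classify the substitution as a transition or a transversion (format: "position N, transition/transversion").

Position 28 changes U→C. U is a pyrimidine and C is a pyrimidine, so this is a transition.

position 28, transition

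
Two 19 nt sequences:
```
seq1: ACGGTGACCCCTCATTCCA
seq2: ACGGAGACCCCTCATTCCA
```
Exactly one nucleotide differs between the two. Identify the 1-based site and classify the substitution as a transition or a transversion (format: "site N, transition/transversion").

The sequences differ only at site 5: T→A (pyrimidine→purine), a transversion.

site 5, transversion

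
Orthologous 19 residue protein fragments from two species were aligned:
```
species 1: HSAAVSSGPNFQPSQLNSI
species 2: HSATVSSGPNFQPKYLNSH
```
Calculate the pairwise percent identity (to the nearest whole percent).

79%

4 positions differ (4, 14, 15, 19), so 15 of 19 match: 15/19 = 78.95%.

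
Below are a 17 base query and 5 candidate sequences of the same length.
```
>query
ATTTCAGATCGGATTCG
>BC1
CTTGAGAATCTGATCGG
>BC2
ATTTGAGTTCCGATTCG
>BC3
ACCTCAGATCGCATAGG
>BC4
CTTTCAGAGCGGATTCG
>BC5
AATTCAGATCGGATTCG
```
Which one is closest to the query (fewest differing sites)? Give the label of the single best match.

BC5

BC1 differs at 8 sites; BC2 differs at 3 sites; BC3 differs at 5 sites; BC4 differs at 2 sites; BC5 differs at 1 site. The closest is BC5.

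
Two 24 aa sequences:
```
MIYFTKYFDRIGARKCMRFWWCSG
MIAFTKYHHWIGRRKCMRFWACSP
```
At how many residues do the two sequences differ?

The sequences differ at residues 3, 8, 9, 10, 13, 21, 24 (1-based) — 7 in total.

7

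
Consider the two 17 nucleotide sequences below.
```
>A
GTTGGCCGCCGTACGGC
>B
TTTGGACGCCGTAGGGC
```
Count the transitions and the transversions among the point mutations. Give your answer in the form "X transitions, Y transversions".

Transitions (purine↔purine or pyrimidine↔pyrimidine): none.
Transversions (purine↔pyrimidine): 1 G→T, 6 C→A, 14 C→G.

0 transitions, 3 transversions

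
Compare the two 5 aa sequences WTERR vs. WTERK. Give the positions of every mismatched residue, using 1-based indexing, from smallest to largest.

Scanning 1-based: 5: R/K.

5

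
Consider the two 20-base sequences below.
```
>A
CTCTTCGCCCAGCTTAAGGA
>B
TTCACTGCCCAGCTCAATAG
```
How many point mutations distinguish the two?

8

Comparing position by position, 8 sites differ: 1 (C/T), 4 (T/A), 5 (T/C), 6 (C/T), 15 (T/C), 18 (G/T), 19 (G/A), 20 (A/G).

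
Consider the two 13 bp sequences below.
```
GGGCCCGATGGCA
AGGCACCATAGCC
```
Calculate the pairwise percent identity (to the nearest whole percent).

62%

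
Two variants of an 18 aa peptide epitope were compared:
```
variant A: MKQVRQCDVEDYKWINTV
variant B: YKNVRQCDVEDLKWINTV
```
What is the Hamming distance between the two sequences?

3

Comparing position by position, 3 positions differ: 1 (M/Y), 3 (Q/N), 12 (Y/L).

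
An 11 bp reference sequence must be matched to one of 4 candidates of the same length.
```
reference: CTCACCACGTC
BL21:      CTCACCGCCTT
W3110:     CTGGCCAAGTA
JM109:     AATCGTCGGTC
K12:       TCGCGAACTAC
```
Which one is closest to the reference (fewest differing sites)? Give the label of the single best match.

Hamming distances to reference — BL21: 3; W3110: 4; JM109: 8; K12: 8.
Smallest is BL21 with 3 mismatches.

BL21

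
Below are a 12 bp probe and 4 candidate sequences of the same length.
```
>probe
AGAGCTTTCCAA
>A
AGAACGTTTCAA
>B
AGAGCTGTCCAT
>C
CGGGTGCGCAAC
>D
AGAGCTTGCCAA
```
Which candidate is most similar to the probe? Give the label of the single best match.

D

A differs at 3 bases; B differs at 2 bases; C differs at 8 bases; D differs at 1 base. The closest is D.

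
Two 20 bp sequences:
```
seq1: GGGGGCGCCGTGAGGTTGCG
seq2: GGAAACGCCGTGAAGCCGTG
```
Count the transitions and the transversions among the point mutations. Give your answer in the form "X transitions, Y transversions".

7 transitions, 0 transversions

Transitions (purine↔purine or pyrimidine↔pyrimidine): 3 G→A, 4 G→A, 5 G→A, 14 G→A, 16 T→C, 17 T→C, 19 C→T.
Transversions (purine↔pyrimidine): none.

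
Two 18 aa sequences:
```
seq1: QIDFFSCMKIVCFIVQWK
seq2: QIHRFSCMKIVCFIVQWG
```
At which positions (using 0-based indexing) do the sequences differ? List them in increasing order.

Differences at position 2 (D→H), position 3 (F→R), position 17 (K→G).

2, 3, 17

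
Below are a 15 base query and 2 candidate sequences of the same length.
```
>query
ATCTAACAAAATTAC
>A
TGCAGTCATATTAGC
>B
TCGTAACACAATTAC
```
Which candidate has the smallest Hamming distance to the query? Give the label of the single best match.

Hamming distances to query — A: 9; B: 4.
Smallest is B with 4 mismatches.

B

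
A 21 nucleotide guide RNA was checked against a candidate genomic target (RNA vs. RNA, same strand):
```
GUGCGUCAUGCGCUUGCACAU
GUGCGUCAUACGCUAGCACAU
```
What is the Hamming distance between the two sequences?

2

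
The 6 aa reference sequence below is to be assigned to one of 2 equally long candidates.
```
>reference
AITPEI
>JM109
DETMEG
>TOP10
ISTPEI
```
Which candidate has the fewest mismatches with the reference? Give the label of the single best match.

JM109 differs at 4 positions; TOP10 differs at 2 positions. The closest is TOP10.

TOP10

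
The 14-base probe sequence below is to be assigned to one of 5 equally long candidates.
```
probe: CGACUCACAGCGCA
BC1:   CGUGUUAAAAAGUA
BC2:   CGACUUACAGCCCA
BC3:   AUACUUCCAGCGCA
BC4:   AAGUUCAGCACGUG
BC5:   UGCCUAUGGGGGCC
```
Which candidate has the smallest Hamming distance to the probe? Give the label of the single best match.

BC2

Hamming distances to probe — BC1: 7; BC2: 2; BC3: 4; BC4: 9; BC5: 8.
Smallest is BC2 with 2 mismatches.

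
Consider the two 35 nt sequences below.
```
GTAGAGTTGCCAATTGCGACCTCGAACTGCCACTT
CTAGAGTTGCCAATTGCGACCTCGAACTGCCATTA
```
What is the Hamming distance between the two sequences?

3

Comparing position by position, 3 bases differ: 1 (G/C), 33 (C/T), 35 (T/A).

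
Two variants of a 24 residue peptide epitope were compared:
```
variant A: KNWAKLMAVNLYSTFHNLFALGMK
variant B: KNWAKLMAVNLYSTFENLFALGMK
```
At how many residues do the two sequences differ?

1

Mismatches (1-based): residue 16: H→E.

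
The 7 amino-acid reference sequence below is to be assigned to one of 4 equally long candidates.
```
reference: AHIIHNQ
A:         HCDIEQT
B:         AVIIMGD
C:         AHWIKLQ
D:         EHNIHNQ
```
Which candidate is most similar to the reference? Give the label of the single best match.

D

Hamming distances to reference — A: 6; B: 4; C: 3; D: 2.
Smallest is D with 2 mismatches.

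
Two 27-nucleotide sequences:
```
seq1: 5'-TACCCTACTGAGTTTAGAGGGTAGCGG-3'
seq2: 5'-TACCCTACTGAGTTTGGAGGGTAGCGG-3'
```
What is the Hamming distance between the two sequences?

Mismatches (1-based): position 16: A→G.

1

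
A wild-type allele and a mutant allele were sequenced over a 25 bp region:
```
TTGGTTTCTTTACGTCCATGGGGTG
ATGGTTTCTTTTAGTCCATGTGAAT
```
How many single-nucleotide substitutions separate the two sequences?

Comparing position by position, 7 positions differ: 1 (T/A), 12 (A/T), 13 (C/A), 21 (G/T), 23 (G/A), 24 (T/A), 25 (G/T).

7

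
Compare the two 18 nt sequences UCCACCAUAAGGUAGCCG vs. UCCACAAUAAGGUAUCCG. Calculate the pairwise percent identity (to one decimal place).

2 positions differ (6, 15), so 16 of 18 match: 16/18 = 88.89%.

88.9%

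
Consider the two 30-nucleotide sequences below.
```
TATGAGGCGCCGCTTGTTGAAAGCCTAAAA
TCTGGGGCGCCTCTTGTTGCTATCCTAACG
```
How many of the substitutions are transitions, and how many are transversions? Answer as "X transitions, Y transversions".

Transitions (purine↔purine or pyrimidine↔pyrimidine): 5 A→G, 30 A→G.
Transversions (purine↔pyrimidine): 2 A→C, 12 G→T, 20 A→C, 21 A→T, 23 G→T, 29 A→C.

2 transitions, 6 transversions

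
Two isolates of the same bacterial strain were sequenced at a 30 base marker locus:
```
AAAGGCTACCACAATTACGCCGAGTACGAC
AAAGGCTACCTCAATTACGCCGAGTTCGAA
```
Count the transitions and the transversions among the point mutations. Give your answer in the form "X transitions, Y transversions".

Transitions (purine↔purine or pyrimidine↔pyrimidine): none.
Transversions (purine↔pyrimidine): 11 A→T, 26 A→T, 30 C→A.

0 transitions, 3 transversions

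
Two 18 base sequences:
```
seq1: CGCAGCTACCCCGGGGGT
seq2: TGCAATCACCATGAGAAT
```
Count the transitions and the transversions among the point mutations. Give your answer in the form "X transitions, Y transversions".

Transitions (purine↔purine or pyrimidine↔pyrimidine): 1 C→T, 5 G→A, 6 C→T, 7 T→C, 12 C→T, 14 G→A, 16 G→A, 17 G→A.
Transversions (purine↔pyrimidine): 11 C→A.

8 transitions, 1 transversion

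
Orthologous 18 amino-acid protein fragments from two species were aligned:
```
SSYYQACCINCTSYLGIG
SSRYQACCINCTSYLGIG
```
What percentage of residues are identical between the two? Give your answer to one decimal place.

94.4%

Mismatch at position 3 (1-based): 1 of 18.
Identical positions: 17/18 = 94.44% → 94.4%.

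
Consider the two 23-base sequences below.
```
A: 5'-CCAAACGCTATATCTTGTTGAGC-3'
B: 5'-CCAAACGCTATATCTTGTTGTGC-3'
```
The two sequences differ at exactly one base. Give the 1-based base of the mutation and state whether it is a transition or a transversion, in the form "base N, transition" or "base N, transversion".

The sequences differ only at base 21: A→T (purine→pyrimidine), a transversion.

base 21, transversion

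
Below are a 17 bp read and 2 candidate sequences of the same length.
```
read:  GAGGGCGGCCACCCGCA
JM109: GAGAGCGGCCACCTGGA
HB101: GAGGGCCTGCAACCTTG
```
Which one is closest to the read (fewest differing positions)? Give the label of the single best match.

JM109 differs at 3 positions; HB101 differs at 7 positions. The closest is JM109.

JM109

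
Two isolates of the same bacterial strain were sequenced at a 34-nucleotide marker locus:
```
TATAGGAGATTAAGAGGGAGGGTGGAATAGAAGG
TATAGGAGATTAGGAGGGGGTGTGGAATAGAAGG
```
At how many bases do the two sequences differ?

The sequences differ at bases 13, 19, 21 (1-based) — 3 in total.

3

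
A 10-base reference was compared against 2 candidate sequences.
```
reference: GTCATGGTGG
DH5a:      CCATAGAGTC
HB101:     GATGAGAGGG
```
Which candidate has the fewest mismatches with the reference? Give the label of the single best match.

HB101

Hamming distances to reference — DH5a: 9; HB101: 6.
Smallest is HB101 with 6 mismatches.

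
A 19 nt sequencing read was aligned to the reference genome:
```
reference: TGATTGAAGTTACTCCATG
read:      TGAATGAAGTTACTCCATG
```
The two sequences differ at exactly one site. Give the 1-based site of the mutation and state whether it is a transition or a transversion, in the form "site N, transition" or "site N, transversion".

site 4, transversion

The sequences differ only at site 4: T→A (pyrimidine→purine), a transversion.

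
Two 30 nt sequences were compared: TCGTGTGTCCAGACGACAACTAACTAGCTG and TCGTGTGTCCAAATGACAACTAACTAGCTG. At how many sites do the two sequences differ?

2

The sequences differ at sites 12, 14 (1-based) — 2 in total.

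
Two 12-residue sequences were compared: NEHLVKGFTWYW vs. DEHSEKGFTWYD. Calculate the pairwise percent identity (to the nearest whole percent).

67%

4 positions differ (1, 4, 5, 12), so 8 of 12 match: 8/12 = 66.67%.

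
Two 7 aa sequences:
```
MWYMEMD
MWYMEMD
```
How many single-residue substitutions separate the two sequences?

0

No positions differ; the sequences are identical.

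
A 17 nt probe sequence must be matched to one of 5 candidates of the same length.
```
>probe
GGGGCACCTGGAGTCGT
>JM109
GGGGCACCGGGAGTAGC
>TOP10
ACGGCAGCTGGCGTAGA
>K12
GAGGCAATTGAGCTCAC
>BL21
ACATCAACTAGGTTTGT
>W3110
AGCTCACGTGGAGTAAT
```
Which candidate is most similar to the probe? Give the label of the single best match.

JM109

Hamming distances to probe — JM109: 3; TOP10: 6; K12: 8; BL21: 9; W3110: 6.
Smallest is JM109 with 3 mismatches.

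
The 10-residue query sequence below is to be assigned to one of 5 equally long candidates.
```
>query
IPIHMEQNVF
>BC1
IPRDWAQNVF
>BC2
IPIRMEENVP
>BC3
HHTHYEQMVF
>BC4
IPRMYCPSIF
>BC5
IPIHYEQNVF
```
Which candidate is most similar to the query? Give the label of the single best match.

BC1 differs at 4 positions; BC2 differs at 3 positions; BC3 differs at 5 positions; BC4 differs at 7 positions; BC5 differs at 1 position. The closest is BC5.

BC5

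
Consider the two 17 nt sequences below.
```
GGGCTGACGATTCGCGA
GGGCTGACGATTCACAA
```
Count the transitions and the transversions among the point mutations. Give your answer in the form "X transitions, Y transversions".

2 transitions, 0 transversions

Transitions (purine↔purine or pyrimidine↔pyrimidine): 14 G→A, 16 G→A.
Transversions (purine↔pyrimidine): none.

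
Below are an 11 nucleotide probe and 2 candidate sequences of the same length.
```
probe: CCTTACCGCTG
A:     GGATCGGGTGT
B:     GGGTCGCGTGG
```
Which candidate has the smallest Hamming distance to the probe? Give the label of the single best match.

Hamming distances to probe — A: 9; B: 7.
Smallest is B with 7 mismatches.

B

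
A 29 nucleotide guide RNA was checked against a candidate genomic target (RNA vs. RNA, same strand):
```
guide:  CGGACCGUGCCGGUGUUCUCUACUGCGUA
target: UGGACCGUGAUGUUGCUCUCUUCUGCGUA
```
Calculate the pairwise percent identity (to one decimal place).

79.3%

6 positions differ (1, 10, 11, 13, 16, 22), so 23 of 29 match: 23/29 = 79.31%.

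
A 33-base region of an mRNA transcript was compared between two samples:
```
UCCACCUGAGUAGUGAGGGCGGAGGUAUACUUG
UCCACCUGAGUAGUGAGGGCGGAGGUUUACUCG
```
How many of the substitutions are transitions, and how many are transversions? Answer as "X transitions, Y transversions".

Transitions (purine↔purine or pyrimidine↔pyrimidine): 32 U→C.
Transversions (purine↔pyrimidine): 27 A→U.

1 transition, 1 transversion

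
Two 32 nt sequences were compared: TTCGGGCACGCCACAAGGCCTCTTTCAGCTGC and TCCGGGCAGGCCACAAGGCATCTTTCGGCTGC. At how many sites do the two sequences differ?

Comparing position by position, 4 sites differ: 2 (T/C), 9 (C/G), 20 (C/A), 27 (A/G).

4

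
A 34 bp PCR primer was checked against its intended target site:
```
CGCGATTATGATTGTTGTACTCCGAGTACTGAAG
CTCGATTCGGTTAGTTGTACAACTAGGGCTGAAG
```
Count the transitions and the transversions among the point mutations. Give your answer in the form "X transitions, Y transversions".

Mismatches (1-based):
site 2: G→T (purine→pyrimidine, transversion)
site 8: A→C (purine→pyrimidine, transversion)
site 9: T→G (pyrimidine→purine, transversion)
site 11: A→T (purine→pyrimidine, transversion)
site 13: T→A (pyrimidine→purine, transversion)
site 21: T→A (pyrimidine→purine, transversion)
site 22: C→A (pyrimidine→purine, transversion)
site 24: G→T (purine→pyrimidine, transversion)
site 27: T→G (pyrimidine→purine, transversion)
site 28: A→G (purine→purine, transition)

1 transition, 9 transversions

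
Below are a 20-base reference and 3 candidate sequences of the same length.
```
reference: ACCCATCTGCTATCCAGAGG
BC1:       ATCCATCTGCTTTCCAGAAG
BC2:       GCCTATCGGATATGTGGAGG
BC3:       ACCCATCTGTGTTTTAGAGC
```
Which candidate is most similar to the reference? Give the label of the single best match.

BC1 differs at 3 positions; BC2 differs at 7 positions; BC3 differs at 6 positions. The closest is BC1.

BC1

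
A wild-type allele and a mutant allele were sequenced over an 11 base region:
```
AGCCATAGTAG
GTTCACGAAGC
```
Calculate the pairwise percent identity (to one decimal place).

18.2%

Mismatches at positions 1, 2, 3, 6, 7, 8, 9, 10, 11 (1-based): 9 of 11.
Identical positions: 2/11 = 18.18% → 18.2%.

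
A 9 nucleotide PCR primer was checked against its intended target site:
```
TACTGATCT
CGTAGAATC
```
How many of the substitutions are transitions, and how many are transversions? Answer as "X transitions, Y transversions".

5 transitions, 2 transversions

Transitions (purine↔purine or pyrimidine↔pyrimidine): 1 T→C, 2 A→G, 3 C→T, 8 C→T, 9 T→C.
Transversions (purine↔pyrimidine): 4 T→A, 7 T→A.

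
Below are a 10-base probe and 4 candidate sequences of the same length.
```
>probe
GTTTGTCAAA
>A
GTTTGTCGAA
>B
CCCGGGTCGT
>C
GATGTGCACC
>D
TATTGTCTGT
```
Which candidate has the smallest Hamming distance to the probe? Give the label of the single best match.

A differs at 1 site; B differs at 9 sites; C differs at 6 sites; D differs at 5 sites. The closest is A.

A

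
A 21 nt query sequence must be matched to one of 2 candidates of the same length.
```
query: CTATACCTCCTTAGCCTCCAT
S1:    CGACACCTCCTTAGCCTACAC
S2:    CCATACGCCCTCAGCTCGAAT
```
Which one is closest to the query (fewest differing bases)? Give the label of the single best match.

S1

S1 differs at 4 bases; S2 differs at 8 bases. The closest is S1.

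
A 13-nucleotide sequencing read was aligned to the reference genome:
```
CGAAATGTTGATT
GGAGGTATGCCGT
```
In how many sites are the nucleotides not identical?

8

Comparing position by position, 8 sites differ: 1 (C/G), 4 (A/G), 5 (A/G), 7 (G/A), 9 (T/G), 10 (G/C), 11 (A/C), 12 (T/G).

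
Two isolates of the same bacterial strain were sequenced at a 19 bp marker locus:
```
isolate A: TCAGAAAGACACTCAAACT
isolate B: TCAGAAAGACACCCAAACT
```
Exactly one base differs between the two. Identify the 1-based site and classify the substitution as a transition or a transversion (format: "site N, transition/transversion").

Site 13 changes T→C. T is a pyrimidine and C is a pyrimidine, so this is a transition.

site 13, transition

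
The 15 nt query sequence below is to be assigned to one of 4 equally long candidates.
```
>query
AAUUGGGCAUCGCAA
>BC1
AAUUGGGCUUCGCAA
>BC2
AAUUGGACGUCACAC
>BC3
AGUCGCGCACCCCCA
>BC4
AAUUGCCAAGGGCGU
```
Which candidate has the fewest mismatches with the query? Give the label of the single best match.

BC1

Hamming distances to query — BC1: 1; BC2: 4; BC3: 6; BC4: 7.
Smallest is BC1 with 1 mismatch.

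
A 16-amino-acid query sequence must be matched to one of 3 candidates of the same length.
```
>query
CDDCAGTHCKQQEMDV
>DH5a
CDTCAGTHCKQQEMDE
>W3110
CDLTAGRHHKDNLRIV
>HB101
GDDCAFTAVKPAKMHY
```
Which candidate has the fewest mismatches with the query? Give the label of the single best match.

DH5a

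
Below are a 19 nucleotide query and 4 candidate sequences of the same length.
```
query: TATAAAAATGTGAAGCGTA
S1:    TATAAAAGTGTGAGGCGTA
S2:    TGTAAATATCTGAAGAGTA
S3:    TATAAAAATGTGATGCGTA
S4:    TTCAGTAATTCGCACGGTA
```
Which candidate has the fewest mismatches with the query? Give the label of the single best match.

S3

Hamming distances to query — S1: 2; S2: 4; S3: 1; S4: 9.
Smallest is S3 with 1 mismatch.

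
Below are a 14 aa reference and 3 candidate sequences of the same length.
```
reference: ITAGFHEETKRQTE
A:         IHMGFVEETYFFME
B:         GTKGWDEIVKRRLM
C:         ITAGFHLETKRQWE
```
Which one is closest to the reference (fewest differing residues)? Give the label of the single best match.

C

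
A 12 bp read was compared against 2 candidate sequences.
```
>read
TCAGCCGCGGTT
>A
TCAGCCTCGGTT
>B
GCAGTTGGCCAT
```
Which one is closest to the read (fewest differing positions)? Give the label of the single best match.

A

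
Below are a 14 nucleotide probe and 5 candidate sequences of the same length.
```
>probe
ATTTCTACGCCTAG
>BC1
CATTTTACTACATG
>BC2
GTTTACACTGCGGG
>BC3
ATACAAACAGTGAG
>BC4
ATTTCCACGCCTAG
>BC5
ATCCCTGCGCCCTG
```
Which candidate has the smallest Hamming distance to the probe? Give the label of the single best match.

BC4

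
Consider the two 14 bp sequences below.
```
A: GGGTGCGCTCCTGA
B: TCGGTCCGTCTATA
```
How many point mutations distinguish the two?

9

The sequences differ at positions 1, 2, 4, 5, 7, 8, 11, 12, 13 (1-based) — 9 in total.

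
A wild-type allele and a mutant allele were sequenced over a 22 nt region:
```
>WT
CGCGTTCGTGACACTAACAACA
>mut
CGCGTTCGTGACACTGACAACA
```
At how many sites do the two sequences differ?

1

Comparing position by position, 1 site differs: 16 (A/G).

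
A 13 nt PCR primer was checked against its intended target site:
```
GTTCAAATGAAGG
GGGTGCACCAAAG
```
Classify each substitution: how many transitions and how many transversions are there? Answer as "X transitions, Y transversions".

4 transitions, 4 transversions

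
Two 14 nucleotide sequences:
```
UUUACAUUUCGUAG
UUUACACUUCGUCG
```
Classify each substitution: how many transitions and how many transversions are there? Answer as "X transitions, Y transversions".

Transitions (purine↔purine or pyrimidine↔pyrimidine): 7 U→C.
Transversions (purine↔pyrimidine): 13 A→C.

1 transition, 1 transversion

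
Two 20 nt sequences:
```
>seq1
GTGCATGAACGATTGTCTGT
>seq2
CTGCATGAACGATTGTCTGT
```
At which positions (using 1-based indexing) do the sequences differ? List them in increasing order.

Scanning 1-based: 1: G/C.

1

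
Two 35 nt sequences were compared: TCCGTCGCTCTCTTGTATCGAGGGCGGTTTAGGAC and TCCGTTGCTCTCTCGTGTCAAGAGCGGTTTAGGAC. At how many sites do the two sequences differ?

Comparing position by position, 5 sites differ: 6 (C/T), 14 (T/C), 17 (A/G), 20 (G/A), 23 (G/A).

5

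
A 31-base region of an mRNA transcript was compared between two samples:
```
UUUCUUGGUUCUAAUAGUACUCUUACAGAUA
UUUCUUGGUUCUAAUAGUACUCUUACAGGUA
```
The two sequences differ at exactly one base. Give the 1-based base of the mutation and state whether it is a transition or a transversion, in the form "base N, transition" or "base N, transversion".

base 29, transition

Base 29 changes A→G. A is a purine and G is a purine, so this is a transition.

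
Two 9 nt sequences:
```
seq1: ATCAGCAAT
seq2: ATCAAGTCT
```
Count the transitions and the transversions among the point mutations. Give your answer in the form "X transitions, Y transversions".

1 transition, 3 transversions

Transitions (purine↔purine or pyrimidine↔pyrimidine): 5 G→A.
Transversions (purine↔pyrimidine): 6 C→G, 7 A→T, 8 A→C.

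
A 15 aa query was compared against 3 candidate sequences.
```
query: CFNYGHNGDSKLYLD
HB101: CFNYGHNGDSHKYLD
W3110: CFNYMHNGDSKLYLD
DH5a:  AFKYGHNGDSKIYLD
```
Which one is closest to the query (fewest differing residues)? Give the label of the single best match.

HB101 differs at 2 residues; W3110 differs at 1 residue; DH5a differs at 3 residues. The closest is W3110.

W3110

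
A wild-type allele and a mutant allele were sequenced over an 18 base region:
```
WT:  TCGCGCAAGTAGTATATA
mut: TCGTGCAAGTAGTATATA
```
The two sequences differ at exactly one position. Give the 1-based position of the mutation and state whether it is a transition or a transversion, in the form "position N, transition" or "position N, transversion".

position 4, transition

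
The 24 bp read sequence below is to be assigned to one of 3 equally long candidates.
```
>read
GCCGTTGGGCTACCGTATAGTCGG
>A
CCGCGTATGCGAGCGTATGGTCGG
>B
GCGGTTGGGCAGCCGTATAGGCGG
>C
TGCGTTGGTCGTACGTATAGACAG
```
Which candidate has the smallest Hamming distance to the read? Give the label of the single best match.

B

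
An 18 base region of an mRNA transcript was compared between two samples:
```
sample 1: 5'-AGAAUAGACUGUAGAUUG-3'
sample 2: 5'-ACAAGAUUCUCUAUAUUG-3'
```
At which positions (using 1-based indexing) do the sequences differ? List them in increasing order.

Differences at position 2 (G→C), position 5 (U→G), position 7 (G→U), position 8 (A→U), position 11 (G→C), position 14 (G→U).

2, 5, 7, 8, 11, 14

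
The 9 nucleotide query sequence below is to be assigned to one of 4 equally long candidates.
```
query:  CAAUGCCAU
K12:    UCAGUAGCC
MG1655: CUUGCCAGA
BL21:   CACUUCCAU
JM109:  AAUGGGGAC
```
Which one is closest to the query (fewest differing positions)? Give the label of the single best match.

K12 differs at 8 positions; MG1655 differs at 7 positions; BL21 differs at 2 positions; JM109 differs at 6 positions. The closest is BL21.

BL21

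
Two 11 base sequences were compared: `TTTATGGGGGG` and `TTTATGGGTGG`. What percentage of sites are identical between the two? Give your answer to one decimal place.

Mismatch at position 9 (1-based): 1 of 11.
Identical positions: 10/11 = 90.91% → 90.9%.

90.9%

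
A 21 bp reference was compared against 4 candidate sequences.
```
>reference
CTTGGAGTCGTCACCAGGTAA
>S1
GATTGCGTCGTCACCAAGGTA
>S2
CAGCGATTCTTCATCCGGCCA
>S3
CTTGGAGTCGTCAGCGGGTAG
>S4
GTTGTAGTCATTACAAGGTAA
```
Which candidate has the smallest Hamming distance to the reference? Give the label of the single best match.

Hamming distances to reference — S1: 7; S2: 9; S3: 3; S4: 5.
Smallest is S3 with 3 mismatches.

S3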